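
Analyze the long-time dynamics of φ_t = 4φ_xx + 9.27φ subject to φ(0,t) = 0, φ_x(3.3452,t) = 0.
Long-time behavior: φ grows unboundedly. Reaction dominates diffusion (r=9.27 > κπ²/(4L²)≈0.88); solution grows exponentially.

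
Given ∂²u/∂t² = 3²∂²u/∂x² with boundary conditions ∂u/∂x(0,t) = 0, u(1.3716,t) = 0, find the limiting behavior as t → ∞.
u oscillates (no decay). Energy is conserved; the solution oscillates indefinitely as standing waves.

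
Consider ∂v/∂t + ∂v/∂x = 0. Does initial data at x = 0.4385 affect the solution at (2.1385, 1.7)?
Yes. The characteristic through (2.1385, 1.7) passes through x = 0.4385.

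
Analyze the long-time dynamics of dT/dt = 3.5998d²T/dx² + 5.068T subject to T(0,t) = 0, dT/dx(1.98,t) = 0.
Long-time behavior: T grows unboundedly. Reaction dominates diffusion (r=5.068 > κπ²/(4L²)≈2.27); solution grows exponentially.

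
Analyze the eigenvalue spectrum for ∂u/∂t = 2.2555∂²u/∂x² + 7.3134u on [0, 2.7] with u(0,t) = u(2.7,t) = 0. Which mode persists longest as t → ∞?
Eigenvalues: λₙ = 2.2555n²π²/2.7² - 7.3134.
First three modes:
  n=1: λ₁ = 2.2555π²/2.7² - 7.3134 ≈ -4.26
  n=2: λ₂ = 9.022π²/2.7² - 7.3134 ≈ 4.901
  n=3: λ₃ = 20.2995π²/2.7² - 7.3134 ≈ 20.169
Since 2.2555π²/2.7² ≈ 3.054 < 7.3134, λ₁ < 0.
The n=1 mode grows fastest (−λₙ is largest for n=1) → dominates.
Asymptotic: u ~ c₁ sin(πx/2.7) e^{4.26t} (exponential growth at rate −λ₁ ≈ 4.26).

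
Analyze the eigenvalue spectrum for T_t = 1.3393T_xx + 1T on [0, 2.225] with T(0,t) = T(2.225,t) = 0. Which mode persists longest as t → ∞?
Eigenvalues: λₙ = 1.3393n²π²/2.225² - 1.
First three modes:
  n=1: λ₁ = 1.3393π²/2.225² - 1 ≈ 1.67
  n=2: λ₂ = 5.3572π²/2.225² - 1 ≈ 9.68
  n=3: λ₃ = 12.0537π²/2.225² - 1 ≈ 23.03
Since 1.3393π²/2.225² ≈ 2.67 > 1, all λₙ > 0.
The n=1 mode decays slowest → dominates as t → ∞.
Asymptotic: T ~ c₁ sin(πx/2.225) e^{-λ₁t} with decay rate λ₁ ≈ 1.67.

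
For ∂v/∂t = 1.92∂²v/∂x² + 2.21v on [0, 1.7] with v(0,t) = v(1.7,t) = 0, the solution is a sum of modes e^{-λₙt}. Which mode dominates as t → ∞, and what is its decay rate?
Eigenvalues: λₙ = 1.92n²π²/1.7² - 2.21.
First three modes:
  n=1: λ₁ = 1.92π²/1.7² - 2.21 ≈ 4.347
  n=2: λ₂ = 7.68π²/1.7² - 2.21 ≈ 24.018
  n=3: λ₃ = 17.28π²/1.7² - 2.21 ≈ 56.803
Since 1.92π²/1.7² ≈ 6.557 > 2.21, all λₙ > 0.
The n=1 mode decays slowest → dominates as t → ∞.
Asymptotic: v ~ c₁ sin(πx/1.7) e^{-λ₁t} with decay rate λ₁ ≈ 4.347.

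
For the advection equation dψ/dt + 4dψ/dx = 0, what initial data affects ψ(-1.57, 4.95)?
A single point: x = -21.37. The characteristic through (-1.57, 4.95) is x - 4t = const, so x = -1.57 - 4·4.95 = -21.37.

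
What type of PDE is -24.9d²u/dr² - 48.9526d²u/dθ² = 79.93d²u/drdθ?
Rewriting in standard form: -24.9d²u/dr² - 79.93d²u/drdθ - 48.9526d²u/dθ² = 0. With A = -24.9, B = -79.93, C = -48.9526, the discriminant is 1513.12594. This is a hyperbolic PDE.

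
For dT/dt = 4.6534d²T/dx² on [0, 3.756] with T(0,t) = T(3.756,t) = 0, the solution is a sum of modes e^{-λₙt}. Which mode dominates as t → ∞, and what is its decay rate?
Eigenvalues: λₙ = 4.6534n²π²/3.756².
First three modes:
  n=1: λ₁ = 4.6534π²/3.756² ≈ 3.256
  n=2: λ₂ = 18.6136π²/3.756² ≈ 13.022 (4× faster decay)
  n=3: λ₃ = 41.8806π²/3.756² ≈ 29.3 (9× faster decay)
As t → ∞, higher modes decay exponentially faster. The n=1 mode dominates: T ~ c₁ sin(πx/3.756) e^{-λ₁t}.
Decay rate: λ₁ = 4.6534π²/3.756² ≈ 3.256.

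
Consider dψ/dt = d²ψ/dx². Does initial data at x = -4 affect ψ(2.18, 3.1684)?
Yes, for any finite x. The heat equation has infinite propagation speed, so all initial data affects all points at any t > 0.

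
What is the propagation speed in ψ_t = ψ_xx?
Infinite. The heat equation is parabolic, not hyperbolic, so disturbances propagate instantly.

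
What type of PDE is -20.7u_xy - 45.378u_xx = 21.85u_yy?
Rewriting in standard form: -45.378u_xx - 20.7u_xy - 21.85u_yy = 0. With A = -45.378, B = -20.7, C = -21.85, the discriminant is -3537.5472. This is an elliptic PDE.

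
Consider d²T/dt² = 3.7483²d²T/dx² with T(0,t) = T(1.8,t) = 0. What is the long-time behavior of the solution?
As t → ∞, T oscillates (no decay). Energy is conserved; the solution oscillates indefinitely as standing waves.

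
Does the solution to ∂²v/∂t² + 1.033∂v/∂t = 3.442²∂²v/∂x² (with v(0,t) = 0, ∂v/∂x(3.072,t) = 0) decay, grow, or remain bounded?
v → 0. Damping (γ=1.033) dissipates energy; oscillations decay exponentially.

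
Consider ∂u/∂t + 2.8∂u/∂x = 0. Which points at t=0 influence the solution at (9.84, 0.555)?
A single point: x = 8.286. The characteristic through (9.84, 0.555) is x - 2.8t = const, so x = 9.84 - 2.8·0.555 = 8.286.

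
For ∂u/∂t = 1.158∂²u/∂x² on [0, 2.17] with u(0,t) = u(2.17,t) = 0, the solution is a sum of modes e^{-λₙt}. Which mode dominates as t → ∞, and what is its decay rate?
Eigenvalues: λₙ = 1.158n²π²/2.17².
First three modes:
  n=1: λ₁ = 1.158π²/2.17² ≈ 2.427
  n=2: λ₂ = 4.632π²/2.17² ≈ 9.708 (4× faster decay)
  n=3: λ₃ = 10.422π²/2.17² ≈ 21.844 (9× faster decay)
As t → ∞, higher modes decay exponentially faster. The n=1 mode dominates: u ~ c₁ sin(πx/2.17) e^{-λ₁t}.
Decay rate: λ₁ = 1.158π²/2.17² ≈ 2.427.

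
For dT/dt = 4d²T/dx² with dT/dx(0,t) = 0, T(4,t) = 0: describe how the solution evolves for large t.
T → 0. Heat escapes through the Dirichlet boundary.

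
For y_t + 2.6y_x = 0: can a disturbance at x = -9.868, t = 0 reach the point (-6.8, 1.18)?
Yes. The characteristic through (-6.8, 1.18) passes through x = -9.868.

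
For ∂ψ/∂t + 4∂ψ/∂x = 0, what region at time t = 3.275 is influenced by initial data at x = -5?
At x = 8.1. The characteristic carries data from (-5, 0) to (8.1, 3.275).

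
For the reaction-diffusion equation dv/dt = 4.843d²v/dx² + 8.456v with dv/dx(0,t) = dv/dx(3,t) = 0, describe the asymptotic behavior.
v grows unboundedly. With Neumann BCs the constant mode has diffusion eigenvalue 0, so any r > 0 makes it grow like e^(8.456t); solution grows exponentially.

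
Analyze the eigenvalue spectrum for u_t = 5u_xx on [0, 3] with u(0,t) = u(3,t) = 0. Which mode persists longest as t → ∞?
Eigenvalues: λₙ = 5n²π²/3².
First three modes:
  n=1: λ₁ = 5π²/3² ≈ 5.483
  n=2: λ₂ = 20π²/3² ≈ 21.932 (4× faster decay)
  n=3: λ₃ = 45π²/3² ≈ 49.348 (9× faster decay)
As t → ∞, higher modes decay exponentially faster. The n=1 mode dominates: u ~ c₁ sin(πx/3) e^{-λ₁t}.
Decay rate: λ₁ = 5π²/3² ≈ 5.483.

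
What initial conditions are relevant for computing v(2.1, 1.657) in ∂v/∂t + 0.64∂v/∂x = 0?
A single point: x = 1.03952. The characteristic through (2.1, 1.657) is x - 0.64t = const, so x = 2.1 - 0.64·1.657 = 1.03952.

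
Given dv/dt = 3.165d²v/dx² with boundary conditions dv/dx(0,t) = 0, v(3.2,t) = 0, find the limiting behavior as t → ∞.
v → 0. Heat escapes through the Dirichlet boundary.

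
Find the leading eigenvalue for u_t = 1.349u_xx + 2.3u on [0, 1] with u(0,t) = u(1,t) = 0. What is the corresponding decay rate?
Eigenvalues: λₙ = 1.349n²π²/1² - 2.3.
First three modes:
  n=1: λ₁ = 1.349π² - 2.3 ≈ 11.014
  n=2: λ₂ = 5.396π² - 2.3 ≈ 50.956
  n=3: λ₃ = 12.141π² - 2.3 ≈ 117.527
Since 1.349π² ≈ 13.314 > 2.3, all λₙ > 0.
The n=1 mode decays slowest → dominates as t → ∞.
Asymptotic: u ~ c₁ sin(πx/1) e^{-λ₁t} with decay rate λ₁ ≈ 11.014.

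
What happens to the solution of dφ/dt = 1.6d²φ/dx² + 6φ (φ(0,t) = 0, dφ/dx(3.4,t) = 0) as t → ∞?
φ grows unboundedly. Reaction dominates diffusion (r=6 > κπ²/(4L²)≈0.34); solution grows exponentially.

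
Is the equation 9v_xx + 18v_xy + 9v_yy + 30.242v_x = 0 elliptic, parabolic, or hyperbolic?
Computing B² - 4AC with A = 9, B = 18, C = 9: discriminant = 0 (zero). Answer: parabolic.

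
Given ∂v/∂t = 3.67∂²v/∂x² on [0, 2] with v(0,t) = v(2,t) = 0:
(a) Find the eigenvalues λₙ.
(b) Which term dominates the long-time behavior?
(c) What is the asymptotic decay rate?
Eigenvalues: λₙ = 3.67n²π²/2².
First three modes:
  n=1: λ₁ = 3.67π²/2² ≈ 9.055
  n=2: λ₂ = 14.68π²/2² ≈ 36.221 (4× faster decay)
  n=3: λ₃ = 33.03π²/2² ≈ 81.498 (9× faster decay)
As t → ∞, higher modes decay exponentially faster. The n=1 mode dominates: v ~ c₁ sin(πx/2) e^{-λ₁t}.
Decay rate: λ₁ = 3.67π²/2² ≈ 9.055.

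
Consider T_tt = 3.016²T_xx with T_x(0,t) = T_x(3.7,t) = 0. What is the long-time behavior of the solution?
As t → ∞, T oscillates about a mean that drifts linearly in t (generically unbounded; no decay). There is no damping, so the nonconstant modes persist as standing waves (energy conserved, no decay). But with Neumann conditions at both ends the constant mode has eigenvalue 0: the spatial mean M(t) of T satisfies M'' = 0, so M(t) = M(0) + M'(0)·t. Unless the initial velocity has zero mean (∫T_t(x,0)dx = 0), the solution grows linearly in t (unbounded, though not exponentially); if it does have zero mean, the solution stays bounded and simply oscillates.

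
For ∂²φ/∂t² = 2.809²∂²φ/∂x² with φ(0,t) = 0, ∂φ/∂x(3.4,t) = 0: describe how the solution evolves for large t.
φ oscillates (no decay). Energy is conserved; the solution oscillates indefinitely as standing waves.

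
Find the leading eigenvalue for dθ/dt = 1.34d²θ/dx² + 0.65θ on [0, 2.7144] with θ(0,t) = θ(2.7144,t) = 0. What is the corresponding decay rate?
Eigenvalues: λₙ = 1.34n²π²/2.7144² - 0.65.
First three modes:
  n=1: λ₁ = 1.34π²/2.7144² - 0.65 ≈ 1.145
  n=2: λ₂ = 5.36π²/2.7144² - 0.65 ≈ 6.53
  n=3: λ₃ = 12.06π²/2.7144² - 0.65 ≈ 15.505
Since 1.34π²/2.7144² ≈ 1.795 > 0.65, all λₙ > 0.
The n=1 mode decays slowest → dominates as t → ∞.
Asymptotic: θ ~ c₁ sin(πx/2.7144) e^{-λ₁t} with decay rate λ₁ ≈ 1.145.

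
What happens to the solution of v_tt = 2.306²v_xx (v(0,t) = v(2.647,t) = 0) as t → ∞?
v oscillates (no decay). Energy is conserved; the solution oscillates indefinitely as standing waves.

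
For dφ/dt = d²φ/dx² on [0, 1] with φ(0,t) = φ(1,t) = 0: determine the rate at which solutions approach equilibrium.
Eigenvalues: λₙ = n²π².
First three modes:
  n=1: λ₁ = π² ≈ 9.87
  n=2: λ₂ = 4π² ≈ 39.478 (4× faster decay)
  n=3: λ₃ = 9π² ≈ 88.826 (9× faster decay)
As t → ∞, higher modes decay exponentially faster. The n=1 mode dominates: φ ~ c₁ sin(πx) e^{-λ₁t}.
Decay rate: λ₁ = π² ≈ 9.87.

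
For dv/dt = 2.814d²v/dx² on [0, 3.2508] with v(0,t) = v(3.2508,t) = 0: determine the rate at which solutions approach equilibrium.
Eigenvalues: λₙ = 2.814n²π²/3.2508².
First three modes:
  n=1: λ₁ = 2.814π²/3.2508² ≈ 2.628
  n=2: λ₂ = 11.256π²/3.2508² ≈ 10.512 (4× faster decay)
  n=3: λ₃ = 25.326π²/3.2508² ≈ 23.653 (9× faster decay)
As t → ∞, higher modes decay exponentially faster. The n=1 mode dominates: v ~ c₁ sin(πx/3.2508) e^{-λ₁t}.
Decay rate: λ₁ = 2.814π²/3.2508² ≈ 2.628.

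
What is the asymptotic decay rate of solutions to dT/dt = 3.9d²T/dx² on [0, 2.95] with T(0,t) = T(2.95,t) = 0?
Eigenvalues: λₙ = 3.9n²π²/2.95².
First three modes:
  n=1: λ₁ = 3.9π²/2.95² ≈ 4.423
  n=2: λ₂ = 15.6π²/2.95² ≈ 17.692 (4× faster decay)
  n=3: λ₃ = 35.1π²/2.95² ≈ 39.807 (9× faster decay)
As t → ∞, higher modes decay exponentially faster. The n=1 mode dominates: T ~ c₁ sin(πx/2.95) e^{-λ₁t}.
Decay rate: λ₁ = 3.9π²/2.95² ≈ 4.423.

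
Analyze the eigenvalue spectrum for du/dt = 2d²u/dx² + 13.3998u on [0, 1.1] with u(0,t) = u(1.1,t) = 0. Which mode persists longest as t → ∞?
Eigenvalues: λₙ = 2n²π²/1.1² - 13.3998.
First three modes:
  n=1: λ₁ = 2π²/1.1² - 13.3998 ≈ 2.914
  n=2: λ₂ = 8π²/1.1² - 13.3998 ≈ 51.854
  n=3: λ₃ = 18π²/1.1² - 13.3998 ≈ 133.421
Since 2π²/1.1² ≈ 16.313 > 13.3998, all λₙ > 0.
The n=1 mode decays slowest → dominates as t → ∞.
Asymptotic: u ~ c₁ sin(πx/1.1) e^{-λ₁t} with decay rate λ₁ ≈ 2.914.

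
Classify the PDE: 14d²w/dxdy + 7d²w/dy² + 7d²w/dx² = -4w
Rewriting in standard form: 7d²w/dx² + 14d²w/dxdy + 7d²w/dy² + 4w = 0. A = 7, B = 14, C = 7. Discriminant B² - 4AC = 0. Since 0 = 0, parabolic.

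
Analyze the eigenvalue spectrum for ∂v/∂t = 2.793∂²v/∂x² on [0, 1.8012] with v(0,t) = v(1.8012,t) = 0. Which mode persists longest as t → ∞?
Eigenvalues: λₙ = 2.793n²π²/1.8012².
First three modes:
  n=1: λ₁ = 2.793π²/1.8012² ≈ 8.497
  n=2: λ₂ = 11.172π²/1.8012² ≈ 33.987 (4× faster decay)
  n=3: λ₃ = 25.137π²/1.8012² ≈ 76.47 (9× faster decay)
As t → ∞, higher modes decay exponentially faster. The n=1 mode dominates: v ~ c₁ sin(πx/1.8012) e^{-λ₁t}.
Decay rate: λ₁ = 2.793π²/1.8012² ≈ 8.497.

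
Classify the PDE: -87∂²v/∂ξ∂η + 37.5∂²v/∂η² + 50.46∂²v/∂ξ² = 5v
Rewriting in standard form: 50.46∂²v/∂ξ² - 87∂²v/∂ξ∂η + 37.5∂²v/∂η² - 5v = 0. A = 50.46, B = -87, C = 37.5. Discriminant B² - 4AC = 0. Since 0 = 0, parabolic.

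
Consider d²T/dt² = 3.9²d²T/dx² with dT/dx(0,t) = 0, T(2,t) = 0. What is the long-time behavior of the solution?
As t → ∞, T oscillates (no decay). Energy is conserved; the solution oscillates indefinitely as standing waves.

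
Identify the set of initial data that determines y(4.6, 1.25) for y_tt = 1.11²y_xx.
Domain of dependence: [3.2125, 5.9875]. Signals travel at speed 1.11, so data within |x - 4.6| ≤ 1.11·1.25 = 1.3875 can reach the point.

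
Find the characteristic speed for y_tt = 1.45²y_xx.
Speed = 1.45. Information travels along characteristics x = x₀ ± 1.45t.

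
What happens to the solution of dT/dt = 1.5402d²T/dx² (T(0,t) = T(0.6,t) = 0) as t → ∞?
T → 0. Heat diffuses out through both boundaries.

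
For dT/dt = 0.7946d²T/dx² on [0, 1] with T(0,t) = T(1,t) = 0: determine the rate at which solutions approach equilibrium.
Eigenvalues: λₙ = 0.7946n²π².
First three modes:
  n=1: λ₁ = 0.7946π² ≈ 7.842
  n=2: λ₂ = 3.1784π² ≈ 31.37 (4× faster decay)
  n=3: λ₃ = 7.1514π² ≈ 70.581 (9× faster decay)
As t → ∞, higher modes decay exponentially faster. The n=1 mode dominates: T ~ c₁ sin(πx) e^{-λ₁t}.
Decay rate: λ₁ = 0.7946π² ≈ 7.842.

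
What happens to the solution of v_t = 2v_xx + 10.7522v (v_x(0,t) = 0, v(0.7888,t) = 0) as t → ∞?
v grows unboundedly. Reaction dominates diffusion (r=10.7522 > κπ²/(4L²)≈7.93); solution grows exponentially.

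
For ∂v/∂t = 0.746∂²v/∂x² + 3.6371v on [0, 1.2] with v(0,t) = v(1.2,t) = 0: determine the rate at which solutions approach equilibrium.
Eigenvalues: λₙ = 0.746n²π²/1.2² - 3.6371.
First three modes:
  n=1: λ₁ = 0.746π²/1.2² - 3.6371 ≈ 1.476
  n=2: λ₂ = 2.984π²/1.2² - 3.6371 ≈ 16.815
  n=3: λ₃ = 6.714π²/1.2² - 3.6371 ≈ 42.38
Since 0.746π²/1.2² ≈ 5.113 > 3.6371, all λₙ > 0.
The n=1 mode decays slowest → dominates as t → ∞.
Asymptotic: v ~ c₁ sin(πx/1.2) e^{-λ₁t} with decay rate λ₁ ≈ 1.476.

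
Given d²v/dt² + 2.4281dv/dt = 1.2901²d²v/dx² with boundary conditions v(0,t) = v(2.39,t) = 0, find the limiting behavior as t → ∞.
v → 0. Damping (γ=2.4281) dissipates energy; oscillations decay exponentially.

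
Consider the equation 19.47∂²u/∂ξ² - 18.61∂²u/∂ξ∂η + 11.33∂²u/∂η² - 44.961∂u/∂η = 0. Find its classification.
Elliptic. (A = 19.47, B = -18.61, C = 11.33 gives B² - 4AC = -536.0483.)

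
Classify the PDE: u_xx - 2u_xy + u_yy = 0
A = 1, B = -2, C = 1. Discriminant B² - 4AC = 0. Since 0 = 0, parabolic.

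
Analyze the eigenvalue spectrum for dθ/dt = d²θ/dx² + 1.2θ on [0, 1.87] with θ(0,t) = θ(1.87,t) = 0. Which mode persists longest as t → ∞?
Eigenvalues: λₙ = n²π²/1.87² - 1.2.
First three modes:
  n=1: λ₁ = π²/1.87² - 1.2 ≈ 1.622
  n=2: λ₂ = 4π²/1.87² - 1.2 ≈ 10.09
  n=3: λ₃ = 9π²/1.87² - 1.2 ≈ 24.201
Since π²/1.87² ≈ 2.822 > 1.2, all λₙ > 0.
The n=1 mode decays slowest → dominates as t → ∞.
Asymptotic: θ ~ c₁ sin(πx/1.87) e^{-λ₁t} with decay rate λ₁ ≈ 1.622.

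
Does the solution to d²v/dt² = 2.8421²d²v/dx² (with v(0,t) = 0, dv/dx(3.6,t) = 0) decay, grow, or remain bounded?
v oscillates (no decay). Energy is conserved; the solution oscillates indefinitely as standing waves.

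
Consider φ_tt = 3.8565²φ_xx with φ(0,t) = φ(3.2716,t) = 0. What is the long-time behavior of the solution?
As t → ∞, φ oscillates (no decay). Energy is conserved; the solution oscillates indefinitely as standing waves.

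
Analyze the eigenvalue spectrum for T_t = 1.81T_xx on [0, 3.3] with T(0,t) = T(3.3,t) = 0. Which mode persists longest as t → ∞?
Eigenvalues: λₙ = 1.81n²π²/3.3².
First three modes:
  n=1: λ₁ = 1.81π²/3.3² ≈ 1.64
  n=2: λ₂ = 7.24π²/3.3² ≈ 6.562 (4× faster decay)
  n=3: λ₃ = 16.29π²/3.3² ≈ 14.764 (9× faster decay)
As t → ∞, higher modes decay exponentially faster. The n=1 mode dominates: T ~ c₁ sin(πx/3.3) e^{-λ₁t}.
Decay rate: λ₁ = 1.81π²/3.3² ≈ 1.64.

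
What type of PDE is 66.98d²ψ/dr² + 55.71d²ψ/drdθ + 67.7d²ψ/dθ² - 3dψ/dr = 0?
With A = 66.98, B = 55.71, C = 67.7, the discriminant is -15034.5799. This is an elliptic PDE.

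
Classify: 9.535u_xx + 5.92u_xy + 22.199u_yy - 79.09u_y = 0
Elliptic (discriminant = -811.62346).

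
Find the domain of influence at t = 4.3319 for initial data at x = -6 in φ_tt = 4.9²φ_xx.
Domain of influence: [-27.22631, 15.22631]. Data at x = -6 spreads outward at speed 4.9.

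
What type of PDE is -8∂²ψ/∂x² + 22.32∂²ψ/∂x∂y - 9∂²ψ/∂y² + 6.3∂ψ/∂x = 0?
With A = -8, B = 22.32, C = -9, the discriminant is 210.1824. This is a hyperbolic PDE.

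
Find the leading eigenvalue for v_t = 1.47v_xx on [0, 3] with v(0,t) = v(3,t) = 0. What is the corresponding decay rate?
Eigenvalues: λₙ = 1.47n²π²/3².
First three modes:
  n=1: λ₁ = 1.47π²/3² ≈ 1.612
  n=2: λ₂ = 5.88π²/3² ≈ 6.448 (4× faster decay)
  n=3: λ₃ = 13.23π²/3² ≈ 14.508 (9× faster decay)
As t → ∞, higher modes decay exponentially faster. The n=1 mode dominates: v ~ c₁ sin(πx/3) e^{-λ₁t}.
Decay rate: λ₁ = 1.47π²/3² ≈ 1.612.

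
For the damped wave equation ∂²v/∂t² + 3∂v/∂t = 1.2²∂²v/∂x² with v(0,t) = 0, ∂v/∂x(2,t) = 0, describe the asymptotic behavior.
v → 0. Damping (γ=3) dissipates energy; oscillations decay exponentially.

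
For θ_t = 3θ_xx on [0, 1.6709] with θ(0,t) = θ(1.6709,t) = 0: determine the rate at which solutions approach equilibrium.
Eigenvalues: λₙ = 3n²π²/1.6709².
First three modes:
  n=1: λ₁ = 3π²/1.6709² ≈ 10.605
  n=2: λ₂ = 12π²/1.6709² ≈ 42.421 (4× faster decay)
  n=3: λ₃ = 27π²/1.6709² ≈ 95.447 (9× faster decay)
As t → ∞, higher modes decay exponentially faster. The n=1 mode dominates: θ ~ c₁ sin(πx/1.6709) e^{-λ₁t}.
Decay rate: λ₁ = 3π²/1.6709² ≈ 10.605.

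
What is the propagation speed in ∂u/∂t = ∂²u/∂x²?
Infinite. The heat equation is parabolic, not hyperbolic, so disturbances propagate instantly.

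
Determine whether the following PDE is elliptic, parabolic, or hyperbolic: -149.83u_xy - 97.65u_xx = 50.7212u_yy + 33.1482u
Rewriting in standard form: -97.65u_xx - 149.83u_xy - 50.7212u_yy - 33.1482u = 0. Coefficients: A = -97.65, B = -149.83, C = -50.7212. B² - 4AC = 2637.32818, which is positive, so the equation is hyperbolic.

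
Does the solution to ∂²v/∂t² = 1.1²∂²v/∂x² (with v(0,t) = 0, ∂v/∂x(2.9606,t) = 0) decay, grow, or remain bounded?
v oscillates (no decay). Energy is conserved; the solution oscillates indefinitely as standing waves.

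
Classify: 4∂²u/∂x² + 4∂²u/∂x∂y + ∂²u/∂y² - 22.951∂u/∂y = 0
Parabolic (discriminant = 0).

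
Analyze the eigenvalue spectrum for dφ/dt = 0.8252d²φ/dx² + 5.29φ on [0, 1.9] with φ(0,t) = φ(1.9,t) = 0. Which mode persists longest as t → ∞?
Eigenvalues: λₙ = 0.8252n²π²/1.9² - 5.29.
First three modes:
  n=1: λ₁ = 0.8252π²/1.9² - 5.29 ≈ -3.034
  n=2: λ₂ = 3.3008π²/1.9² - 5.29 ≈ 3.734
  n=3: λ₃ = 7.4268π²/1.9² - 5.29 ≈ 15.015
Since 0.8252π²/1.9² ≈ 2.256 < 5.29, λ₁ < 0.
The n=1 mode grows fastest (−λₙ is largest for n=1) → dominates.
Asymptotic: φ ~ c₁ sin(πx/1.9) e^{3.034t} (exponential growth at rate −λ₁ ≈ 3.034).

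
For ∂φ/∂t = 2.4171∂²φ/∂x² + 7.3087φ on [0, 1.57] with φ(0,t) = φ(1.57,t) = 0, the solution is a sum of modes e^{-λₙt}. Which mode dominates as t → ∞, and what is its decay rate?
Eigenvalues: λₙ = 2.4171n²π²/1.57² - 7.3087.
First three modes:
  n=1: λ₁ = 2.4171π²/1.57² - 7.3087 ≈ 2.37
  n=2: λ₂ = 9.6684π²/1.57² - 7.3087 ≈ 31.404
  n=3: λ₃ = 21.7539π²/1.57² - 7.3087 ≈ 79.795
Since 2.4171π²/1.57² ≈ 9.678 > 7.3087, all λₙ > 0.
The n=1 mode decays slowest → dominates as t → ∞.
Asymptotic: φ ~ c₁ sin(πx/1.57) e^{-λ₁t} with decay rate λ₁ ≈ 2.37.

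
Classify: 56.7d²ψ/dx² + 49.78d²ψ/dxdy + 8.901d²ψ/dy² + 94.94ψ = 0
Hyperbolic (discriminant = 459.3016).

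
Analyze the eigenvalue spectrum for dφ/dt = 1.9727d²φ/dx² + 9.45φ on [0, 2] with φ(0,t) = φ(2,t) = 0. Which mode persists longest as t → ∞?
Eigenvalues: λₙ = 1.9727n²π²/2² - 9.45.
First three modes:
  n=1: λ₁ = 1.9727π²/2² - 9.45 ≈ -4.583
  n=2: λ₂ = 7.8908π²/2² - 9.45 ≈ 10.02
  n=3: λ₃ = 17.7543π²/2² - 9.45 ≈ 34.357
Since 1.9727π²/2² ≈ 4.867 < 9.45, λ₁ < 0.
The n=1 mode grows fastest (−λₙ is largest for n=1) → dominates.
Asymptotic: φ ~ c₁ sin(πx/2) e^{4.583t} (exponential growth at rate −λ₁ ≈ 4.583).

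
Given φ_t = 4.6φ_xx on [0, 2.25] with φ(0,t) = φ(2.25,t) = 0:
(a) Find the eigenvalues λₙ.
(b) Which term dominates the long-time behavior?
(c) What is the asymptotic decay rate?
Eigenvalues: λₙ = 4.6n²π²/2.25².
First three modes:
  n=1: λ₁ = 4.6π²/2.25² ≈ 8.968
  n=2: λ₂ = 18.4π²/2.25² ≈ 35.872 (4× faster decay)
  n=3: λ₃ = 41.4π²/2.25² ≈ 80.711 (9× faster decay)
As t → ∞, higher modes decay exponentially faster. The n=1 mode dominates: φ ~ c₁ sin(πx/2.25) e^{-λ₁t}.
Decay rate: λ₁ = 4.6π²/2.25² ≈ 8.968.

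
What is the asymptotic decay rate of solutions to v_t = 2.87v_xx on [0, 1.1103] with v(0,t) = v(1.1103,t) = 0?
Eigenvalues: λₙ = 2.87n²π²/1.1103².
First three modes:
  n=1: λ₁ = 2.87π²/1.1103² ≈ 22.977
  n=2: λ₂ = 11.48π²/1.1103² ≈ 91.91 (4× faster decay)
  n=3: λ₃ = 25.83π²/1.1103² ≈ 206.797 (9× faster decay)
As t → ∞, higher modes decay exponentially faster. The n=1 mode dominates: v ~ c₁ sin(πx/1.1103) e^{-λ₁t}.
Decay rate: λ₁ = 2.87π²/1.1103² ≈ 22.977.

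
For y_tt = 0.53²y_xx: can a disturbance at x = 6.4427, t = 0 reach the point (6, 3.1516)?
Yes. The domain of dependence is [4.329652, 7.670348], and 6.4427 ∈ [4.329652, 7.670348].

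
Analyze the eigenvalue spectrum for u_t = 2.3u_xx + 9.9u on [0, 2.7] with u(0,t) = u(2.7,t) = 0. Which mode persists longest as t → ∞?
Eigenvalues: λₙ = 2.3n²π²/2.7² - 9.9.
First three modes:
  n=1: λ₁ = 2.3π²/2.7² - 9.9 ≈ -6.786
  n=2: λ₂ = 9.2π²/2.7² - 9.9 ≈ 2.555
  n=3: λ₃ = 20.7π²/2.7² - 9.9 ≈ 18.125
Since 2.3π²/2.7² ≈ 3.114 < 9.9, λ₁ < 0.
The n=1 mode grows fastest (−λₙ is largest for n=1) → dominates.
Asymptotic: u ~ c₁ sin(πx/2.7) e^{6.786t} (exponential growth at rate −λ₁ ≈ 6.786).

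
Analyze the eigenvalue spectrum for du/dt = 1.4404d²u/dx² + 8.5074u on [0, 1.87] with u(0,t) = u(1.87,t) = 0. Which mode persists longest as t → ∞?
Eigenvalues: λₙ = 1.4404n²π²/1.87² - 8.5074.
First three modes:
  n=1: λ₁ = 1.4404π²/1.87² - 8.5074 ≈ -4.442
  n=2: λ₂ = 5.7616π²/1.87² - 8.5074 ≈ 7.754
  n=3: λ₃ = 12.9636π²/1.87² - 8.5074 ≈ 28.081
Since 1.4404π²/1.87² ≈ 4.065 < 8.5074, λ₁ < 0.
The n=1 mode grows fastest (−λₙ is largest for n=1) → dominates.
Asymptotic: u ~ c₁ sin(πx/1.87) e^{4.442t} (exponential growth at rate −λ₁ ≈ 4.442).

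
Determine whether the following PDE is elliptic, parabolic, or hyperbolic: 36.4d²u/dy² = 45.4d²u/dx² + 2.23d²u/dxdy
Rewriting in standard form: -45.4d²u/dx² - 2.23d²u/dxdy + 36.4d²u/dy² = 0. Coefficients: A = -45.4, B = -2.23, C = 36.4. B² - 4AC = 6615.2129, which is positive, so the equation is hyperbolic.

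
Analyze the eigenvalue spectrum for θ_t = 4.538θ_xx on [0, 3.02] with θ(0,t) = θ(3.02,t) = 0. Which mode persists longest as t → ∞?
Eigenvalues: λₙ = 4.538n²π²/3.02².
First three modes:
  n=1: λ₁ = 4.538π²/3.02² ≈ 4.911
  n=2: λ₂ = 18.152π²/3.02² ≈ 19.643 (4× faster decay)
  n=3: λ₃ = 40.842π²/3.02² ≈ 44.197 (9× faster decay)
As t → ∞, higher modes decay exponentially faster. The n=1 mode dominates: θ ~ c₁ sin(πx/3.02) e^{-λ₁t}.
Decay rate: λ₁ = 4.538π²/3.02² ≈ 4.911.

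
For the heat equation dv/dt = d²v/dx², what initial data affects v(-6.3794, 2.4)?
The entire real line. The heat equation has infinite propagation speed: any initial disturbance instantly affects all points (though exponentially small far away).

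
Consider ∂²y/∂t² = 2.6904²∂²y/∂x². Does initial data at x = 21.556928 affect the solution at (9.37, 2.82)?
No. The domain of dependence is [1.783072, 16.956928], and 21.556928 is outside this interval.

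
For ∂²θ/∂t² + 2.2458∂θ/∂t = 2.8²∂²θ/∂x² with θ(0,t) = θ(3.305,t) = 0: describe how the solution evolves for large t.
θ → 0. Damping (γ=2.2458) dissipates energy; oscillations decay exponentially.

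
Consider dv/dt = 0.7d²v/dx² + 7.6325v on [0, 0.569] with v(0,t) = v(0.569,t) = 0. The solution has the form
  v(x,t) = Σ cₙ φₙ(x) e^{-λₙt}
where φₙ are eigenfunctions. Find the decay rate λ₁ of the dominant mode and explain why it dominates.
Eigenvalues: λₙ = 0.7n²π²/0.569² - 7.6325.
First three modes:
  n=1: λ₁ = 0.7π²/0.569² - 7.6325 ≈ 13.706
  n=2: λ₂ = 2.8π²/0.569² - 7.6325 ≈ 77.723
  n=3: λ₃ = 6.3π²/0.569² - 7.6325 ≈ 184.418
Since 0.7π²/0.569² ≈ 21.339 > 7.6325, all λₙ > 0.
The n=1 mode decays slowest → dominates as t → ∞.
Asymptotic: v ~ c₁ sin(πx/0.569) e^{-λ₁t} with decay rate λ₁ ≈ 13.706.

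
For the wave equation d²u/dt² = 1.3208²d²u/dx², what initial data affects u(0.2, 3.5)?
Domain of dependence: [-4.4228, 4.8228]. Signals travel at speed 1.3208, so data within |x - 0.2| ≤ 1.3208·3.5 = 4.6228 can reach the point.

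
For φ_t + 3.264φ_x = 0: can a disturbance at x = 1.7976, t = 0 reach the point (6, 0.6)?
No. Only data at x = 4.0416 affects (6, 0.6). Advection has one-way propagation along characteristics.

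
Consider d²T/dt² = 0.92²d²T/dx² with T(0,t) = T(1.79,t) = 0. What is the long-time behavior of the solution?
As t → ∞, T oscillates (no decay). Energy is conserved; the solution oscillates indefinitely as standing waves.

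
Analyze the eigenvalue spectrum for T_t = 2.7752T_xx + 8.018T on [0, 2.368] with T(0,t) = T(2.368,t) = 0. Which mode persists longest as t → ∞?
Eigenvalues: λₙ = 2.7752n²π²/2.368² - 8.018.
First three modes:
  n=1: λ₁ = 2.7752π²/2.368² - 8.018 ≈ -3.133
  n=2: λ₂ = 11.1008π²/2.368² - 8.018 ≈ 11.52
  n=3: λ₃ = 24.9768π²/2.368² - 8.018 ≈ 35.944
Since 2.7752π²/2.368² ≈ 4.885 < 8.018, λ₁ < 0.
The n=1 mode grows fastest (−λₙ is largest for n=1) → dominates.
Asymptotic: T ~ c₁ sin(πx/2.368) e^{3.133t} (exponential growth at rate −λ₁ ≈ 3.133).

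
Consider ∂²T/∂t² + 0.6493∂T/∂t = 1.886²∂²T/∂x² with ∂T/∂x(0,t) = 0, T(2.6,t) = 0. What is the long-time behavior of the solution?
As t → ∞, T → 0. Damping (γ=0.6493) dissipates energy; oscillations decay exponentially.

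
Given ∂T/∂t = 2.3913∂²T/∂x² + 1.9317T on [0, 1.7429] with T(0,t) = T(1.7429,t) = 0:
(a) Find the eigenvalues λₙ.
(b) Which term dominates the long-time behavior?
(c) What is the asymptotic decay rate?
Eigenvalues: λₙ = 2.3913n²π²/1.7429² - 1.9317.
First three modes:
  n=1: λ₁ = 2.3913π²/1.7429² - 1.9317 ≈ 5.838
  n=2: λ₂ = 9.5652π²/1.7429² - 1.9317 ≈ 29.146
  n=3: λ₃ = 21.5217π²/1.7429² - 1.9317 ≈ 67.993
Since 2.3913π²/1.7429² ≈ 7.769 > 1.9317, all λₙ > 0.
The n=1 mode decays slowest → dominates as t → ∞.
Asymptotic: T ~ c₁ sin(πx/1.7429) e^{-λ₁t} with decay rate λ₁ ≈ 5.838.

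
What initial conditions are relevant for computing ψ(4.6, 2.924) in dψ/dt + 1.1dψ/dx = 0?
A single point: x = 1.3836. The characteristic through (4.6, 2.924) is x - 1.1t = const, so x = 4.6 - 1.1·2.924 = 1.3836.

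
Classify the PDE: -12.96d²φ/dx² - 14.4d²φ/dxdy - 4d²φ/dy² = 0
A = -12.96, B = -14.4, C = -4. Discriminant B² - 4AC = 0. Since 0 = 0, parabolic.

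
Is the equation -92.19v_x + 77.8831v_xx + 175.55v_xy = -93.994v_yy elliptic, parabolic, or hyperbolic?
Rewriting in standard form: 77.8831v_xx + 175.55v_xy + 93.994v_yy - 92.19v_x = 0. Computing B² - 4AC with A = 77.8831, B = 175.55, C = 93.994: discriminant = 1535.6260944 (positive). Answer: hyperbolic.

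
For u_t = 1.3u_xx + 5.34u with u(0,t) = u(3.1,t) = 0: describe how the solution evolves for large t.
u grows unboundedly. Reaction dominates diffusion (r=5.34 > κπ²/L²≈1.34); solution grows exponentially.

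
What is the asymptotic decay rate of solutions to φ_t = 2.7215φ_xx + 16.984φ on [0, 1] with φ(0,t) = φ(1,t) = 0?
Eigenvalues: λₙ = 2.7215n²π²/1² - 16.984.
First three modes:
  n=1: λ₁ = 2.7215π² - 16.984 ≈ 9.876
  n=2: λ₂ = 10.886π² - 16.984 ≈ 90.457
  n=3: λ₃ = 24.4935π² - 16.984 ≈ 224.757
Since 2.7215π² ≈ 26.86 > 16.984, all λₙ > 0.
The n=1 mode decays slowest → dominates as t → ∞.
Asymptotic: φ ~ c₁ sin(πx/1) e^{-λ₁t} with decay rate λ₁ ≈ 9.876.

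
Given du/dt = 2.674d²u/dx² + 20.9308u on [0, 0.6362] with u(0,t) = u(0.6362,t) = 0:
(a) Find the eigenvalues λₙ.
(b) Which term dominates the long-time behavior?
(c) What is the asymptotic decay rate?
Eigenvalues: λₙ = 2.674n²π²/0.6362² - 20.9308.
First three modes:
  n=1: λ₁ = 2.674π²/0.6362² - 20.9308 ≈ 44.273
  n=2: λ₂ = 10.696π²/0.6362² - 20.9308 ≈ 239.885
  n=3: λ₃ = 24.066π²/0.6362² - 20.9308 ≈ 565.905
Since 2.674π²/0.6362² ≈ 65.204 > 20.9308, all λₙ > 0.
The n=1 mode decays slowest → dominates as t → ∞.
Asymptotic: u ~ c₁ sin(πx/0.6362) e^{-λ₁t} with decay rate λ₁ ≈ 44.273.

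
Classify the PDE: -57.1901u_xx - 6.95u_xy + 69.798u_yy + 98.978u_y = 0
A = -57.1901, B = -6.95, C = 69.798. Discriminant B² - 4AC = 16015.3208992. Since 16015.3208992 > 0, hyperbolic.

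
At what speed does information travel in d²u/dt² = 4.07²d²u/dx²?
Speed = 4.07. Information travels along characteristics x = x₀ ± 4.07t.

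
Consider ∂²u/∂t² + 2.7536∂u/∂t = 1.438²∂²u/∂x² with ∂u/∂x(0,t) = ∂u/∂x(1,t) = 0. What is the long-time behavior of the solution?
As t → ∞, u → constant (steady state). Damping (γ=2.7536) dissipates the nonconstant modes; with Neumann BCs the spatial average obeys M''+γM'=0 and tends to a finite limit.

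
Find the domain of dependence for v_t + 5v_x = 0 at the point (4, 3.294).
A single point: x = -12.47. The characteristic through (4, 3.294) is x - 5t = const, so x = 4 - 5·3.294 = -12.47.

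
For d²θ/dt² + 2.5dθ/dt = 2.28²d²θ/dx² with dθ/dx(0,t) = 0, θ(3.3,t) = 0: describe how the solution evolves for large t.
θ → 0. Damping (γ=2.5) dissipates energy; oscillations decay exponentially.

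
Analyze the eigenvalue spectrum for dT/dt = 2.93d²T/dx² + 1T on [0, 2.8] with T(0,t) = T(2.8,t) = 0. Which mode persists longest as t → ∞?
Eigenvalues: λₙ = 2.93n²π²/2.8² - 1.
First three modes:
  n=1: λ₁ = 2.93π²/2.8² - 1 ≈ 2.689
  n=2: λ₂ = 11.72π²/2.8² - 1 ≈ 13.754
  n=3: λ₃ = 26.37π²/2.8² - 1 ≈ 32.197
Since 2.93π²/2.8² ≈ 3.689 > 1, all λₙ > 0.
The n=1 mode decays slowest → dominates as t → ∞.
Asymptotic: T ~ c₁ sin(πx/2.8) e^{-λ₁t} with decay rate λ₁ ≈ 2.689.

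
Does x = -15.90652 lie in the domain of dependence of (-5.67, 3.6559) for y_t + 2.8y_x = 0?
Yes. The characteristic through (-5.67, 3.6559) passes through x = -15.90652.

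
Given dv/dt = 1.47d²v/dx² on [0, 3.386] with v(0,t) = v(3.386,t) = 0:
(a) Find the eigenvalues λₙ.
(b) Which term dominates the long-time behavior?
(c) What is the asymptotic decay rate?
Eigenvalues: λₙ = 1.47n²π²/3.386².
First three modes:
  n=1: λ₁ = 1.47π²/3.386² ≈ 1.265
  n=2: λ₂ = 5.88π²/3.386² ≈ 5.062 (4× faster decay)
  n=3: λ₃ = 13.23π²/3.386² ≈ 11.389 (9× faster decay)
As t → ∞, higher modes decay exponentially faster. The n=1 mode dominates: v ~ c₁ sin(πx/3.386) e^{-λ₁t}.
Decay rate: λ₁ = 1.47π²/3.386² ≈ 1.265.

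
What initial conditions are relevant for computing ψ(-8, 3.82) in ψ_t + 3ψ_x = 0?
A single point: x = -19.46. The characteristic through (-8, 3.82) is x - 3t = const, so x = -8 - 3·3.82 = -19.46.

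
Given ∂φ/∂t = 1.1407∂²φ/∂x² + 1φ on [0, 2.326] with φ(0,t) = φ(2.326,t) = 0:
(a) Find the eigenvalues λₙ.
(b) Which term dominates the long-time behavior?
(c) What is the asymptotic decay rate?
Eigenvalues: λₙ = 1.1407n²π²/2.326² - 1.
First three modes:
  n=1: λ₁ = 1.1407π²/2.326² - 1 ≈ 1.081
  n=2: λ₂ = 4.5628π²/2.326² - 1 ≈ 7.324
  n=3: λ₃ = 10.2663π²/2.326² - 1 ≈ 17.728
Since 1.1407π²/2.326² ≈ 2.081 > 1, all λₙ > 0.
The n=1 mode decays slowest → dominates as t → ∞.
Asymptotic: φ ~ c₁ sin(πx/2.326) e^{-λ₁t} with decay rate λ₁ ≈ 1.081.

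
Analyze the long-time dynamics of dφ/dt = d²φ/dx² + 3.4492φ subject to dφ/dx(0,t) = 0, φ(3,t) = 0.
Long-time behavior: φ grows unboundedly. Reaction dominates diffusion (r=3.4492 > κπ²/(4L²)≈0.27); solution grows exponentially.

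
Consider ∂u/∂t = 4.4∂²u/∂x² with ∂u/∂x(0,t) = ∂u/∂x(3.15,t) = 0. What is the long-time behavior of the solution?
As t → ∞, u → constant (steady state). Heat is conserved (no flux at boundaries); solution approaches the spatial average.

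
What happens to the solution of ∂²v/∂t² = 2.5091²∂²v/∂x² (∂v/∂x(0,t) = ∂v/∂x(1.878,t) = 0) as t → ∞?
v oscillates about a mean that drifts linearly in t (generically unbounded; no decay). There is no damping, so the nonconstant modes persist as standing waves (energy conserved, no decay). But with Neumann conditions at both ends the constant mode has eigenvalue 0: the spatial mean M(t) of v satisfies M'' = 0, so M(t) = M(0) + M'(0)·t. Unless the initial velocity has zero mean (∫v_t(x,0)dx = 0), the solution grows linearly in t (unbounded, though not exponentially); if it does have zero mean, the solution stays bounded and simply oscillates.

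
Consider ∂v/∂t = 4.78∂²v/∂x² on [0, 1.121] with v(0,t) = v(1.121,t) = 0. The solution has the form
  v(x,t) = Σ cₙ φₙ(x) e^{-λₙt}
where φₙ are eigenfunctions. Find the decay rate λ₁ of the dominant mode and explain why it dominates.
Eigenvalues: λₙ = 4.78n²π²/1.121².
First three modes:
  n=1: λ₁ = 4.78π²/1.121² ≈ 37.542
  n=2: λ₂ = 19.12π²/1.121² ≈ 150.168 (4× faster decay)
  n=3: λ₃ = 43.02π²/1.121² ≈ 337.877 (9× faster decay)
As t → ∞, higher modes decay exponentially faster. The n=1 mode dominates: v ~ c₁ sin(πx/1.121) e^{-λ₁t}.
Decay rate: λ₁ = 4.78π²/1.121² ≈ 37.542.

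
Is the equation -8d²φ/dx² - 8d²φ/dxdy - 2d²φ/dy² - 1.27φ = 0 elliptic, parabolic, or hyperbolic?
Computing B² - 4AC with A = -8, B = -8, C = -2: discriminant = 0 (zero). Answer: parabolic.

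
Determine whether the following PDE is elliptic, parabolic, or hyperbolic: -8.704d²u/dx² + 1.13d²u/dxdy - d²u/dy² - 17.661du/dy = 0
Coefficients: A = -8.704, B = 1.13, C = -1. B² - 4AC = -33.5391, which is negative, so the equation is elliptic.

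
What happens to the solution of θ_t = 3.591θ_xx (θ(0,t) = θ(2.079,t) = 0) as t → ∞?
θ → 0. Heat diffuses out through both boundaries.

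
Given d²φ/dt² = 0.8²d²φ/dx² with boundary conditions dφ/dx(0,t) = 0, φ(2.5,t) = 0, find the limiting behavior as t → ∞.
φ oscillates (no decay). Energy is conserved; the solution oscillates indefinitely as standing waves.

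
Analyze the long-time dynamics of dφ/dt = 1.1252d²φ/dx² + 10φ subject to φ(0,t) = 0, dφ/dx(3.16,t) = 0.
Long-time behavior: φ grows unboundedly. Reaction dominates diffusion (r=10 > κπ²/(4L²)≈0.28); solution grows exponentially.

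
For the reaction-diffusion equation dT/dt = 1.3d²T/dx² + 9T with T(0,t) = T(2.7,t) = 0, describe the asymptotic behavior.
T grows unboundedly. Reaction dominates diffusion (r=9 > κπ²/L²≈1.76); solution grows exponentially.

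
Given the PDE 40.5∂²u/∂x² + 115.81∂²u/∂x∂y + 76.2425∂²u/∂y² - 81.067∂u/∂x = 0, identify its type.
The second-order coefficients are A = 40.5, B = 115.81, C = 76.2425. Since B² - 4AC = 1060.6711 > 0, this is a hyperbolic PDE.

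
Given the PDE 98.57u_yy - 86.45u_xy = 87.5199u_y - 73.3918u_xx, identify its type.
Rewriting in standard form: 73.3918u_xx - 86.45u_xy + 98.57u_yy - 87.5199u_y = 0. The second-order coefficients are A = 73.3918, B = -86.45, C = 98.57. Since B² - 4AC = -21463.316404 < 0, this is an elliptic PDE.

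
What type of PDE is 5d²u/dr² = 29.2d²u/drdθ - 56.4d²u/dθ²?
Rewriting in standard form: 5d²u/dr² - 29.2d²u/drdθ + 56.4d²u/dθ² = 0. With A = 5, B = -29.2, C = 56.4, the discriminant is -275.36. This is an elliptic PDE.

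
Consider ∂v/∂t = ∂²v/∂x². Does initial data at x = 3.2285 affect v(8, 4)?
Yes, for any finite x. The heat equation has infinite propagation speed, so all initial data affects all points at any t > 0.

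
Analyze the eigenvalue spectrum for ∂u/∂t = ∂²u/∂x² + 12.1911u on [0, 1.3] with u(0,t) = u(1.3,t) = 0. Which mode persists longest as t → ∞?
Eigenvalues: λₙ = n²π²/1.3² - 12.1911.
First three modes:
  n=1: λ₁ = π²/1.3² - 12.1911 ≈ -6.351
  n=2: λ₂ = 4π²/1.3² - 12.1911 ≈ 11.169
  n=3: λ₃ = 9π²/1.3² - 12.1911 ≈ 40.369
Since π²/1.3² ≈ 5.84 < 12.1911, λ₁ < 0.
The n=1 mode grows fastest (−λₙ is largest for n=1) → dominates.
Asymptotic: u ~ c₁ sin(πx/1.3) e^{6.351t} (exponential growth at rate −λ₁ ≈ 6.351).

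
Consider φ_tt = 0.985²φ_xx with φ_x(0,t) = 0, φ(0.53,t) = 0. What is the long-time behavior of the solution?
As t → ∞, φ oscillates (no decay). Energy is conserved; the solution oscillates indefinitely as standing waves.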